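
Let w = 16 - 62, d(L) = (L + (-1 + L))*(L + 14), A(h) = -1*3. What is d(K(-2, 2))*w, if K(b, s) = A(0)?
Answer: 3542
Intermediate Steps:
A(h) = -3
K(b, s) = -3
d(L) = (-1 + 2*L)*(14 + L)
w = -46
d(K(-2, 2))*w = (-14 + 2*(-3)² + 27*(-3))*(-46) = (-14 + 2*9 - 81)*(-46) = (-14 + 18 - 81)*(-46) = -77*(-46) = 3542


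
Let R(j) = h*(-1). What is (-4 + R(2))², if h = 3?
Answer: 49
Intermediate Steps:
R(j) = -3 (R(j) = 3*(-1) = -3)
(-4 + R(2))² = (-4 - 3)² = (-7)² = 49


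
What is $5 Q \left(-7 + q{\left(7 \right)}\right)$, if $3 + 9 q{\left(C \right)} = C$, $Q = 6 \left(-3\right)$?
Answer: $590$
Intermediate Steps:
$Q = -18$
$q{\left(C \right)} = - \frac{1}{3} + \frac{C}{9}$
$5 Q \left(-7 + q{\left(7 \right)}\right) = 5 \left(-18\right) \left(-7 + \left(- \frac{1}{3} + \frac{1}{9} \cdot 7\right)\right) = - 90 \left(-7 + \left(- \frac{1}{3} + \frac{7}{9}\right)\right) = - 90 \left(-7 + \frac{4}{9}\right) = \left(-90\right) \left(- \frac{59}{9}\right) = 590$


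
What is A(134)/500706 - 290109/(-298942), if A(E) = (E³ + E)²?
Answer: 865434369411869801/74841026526 ≈ 1.1564e+7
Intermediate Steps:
A(E) = (E + E³)²
A(134)/500706 - 290109/(-298942) = (134²*(1 + 134²)²)/500706 - 290109/(-298942) = (17956*(1 + 17956)²)*(1/500706) - 290109*(-1/298942) = (17956*17957²)*(1/500706) + 290109/298942 = (17956*322453849)*(1/500706) + 290109/298942 = 5789981312644*(1/500706) + 290109/298942 = 2894990656322/250353 + 290109/298942 = 865434369411869801/74841026526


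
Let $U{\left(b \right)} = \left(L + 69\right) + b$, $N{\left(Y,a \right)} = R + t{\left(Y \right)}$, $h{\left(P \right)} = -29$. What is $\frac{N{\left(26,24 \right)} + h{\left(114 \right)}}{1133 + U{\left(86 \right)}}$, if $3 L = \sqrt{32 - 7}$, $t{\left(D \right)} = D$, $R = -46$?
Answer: $- \frac{147}{3869} \approx -0.037994$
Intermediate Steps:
$N{\left(Y,a \right)} = -46 + Y$
$L = \frac{5}{3}$ ($L = \frac{\sqrt{32 - 7}}{3} = \frac{\sqrt{25}}{3} = \frac{1}{3} \cdot 5 = \frac{5}{3} \approx 1.6667$)
$U{\left(b \right)} = \frac{212}{3} + b$ ($U{\left(b \right)} = \left(\frac{5}{3} + 69\right) + b = \frac{212}{3} + b$)
$\frac{N{\left(26,24 \right)} + h{\left(114 \right)}}{1133 + U{\left(86 \right)}} = \frac{\left(-46 + 26\right) - 29}{1133 + \left(\frac{212}{3} + 86\right)} = \frac{-20 - 29}{1133 + \frac{470}{3}} = - \frac{49}{\frac{3869}{3}} = \left(-49\right) \frac{3}{3869} = - \frac{147}{3869}$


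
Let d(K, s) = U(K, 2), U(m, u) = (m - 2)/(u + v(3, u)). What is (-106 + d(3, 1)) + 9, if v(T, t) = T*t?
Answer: -775/8 ≈ -96.875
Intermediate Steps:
U(m, u) = (-2 + m)/(4*u) (U(m, u) = (m - 2)/(u + 3*u) = (-2 + m)/((4*u)) = (-2 + m)*(1/(4*u)) = (-2 + m)/(4*u))
d(K, s) = -1/4 + K/8 (d(K, s) = (1/4)*(-2 + K)/2 = (1/4)*(1/2)*(-2 + K) = -1/4 + K/8)
(-106 + d(3, 1)) + 9 = (-106 + (-1/4 + (1/8)*3)) + 9 = (-106 + (-1/4 + 3/8)) + 9 = (-106 + 1/8) + 9 = -847/8 + 9 = -775/8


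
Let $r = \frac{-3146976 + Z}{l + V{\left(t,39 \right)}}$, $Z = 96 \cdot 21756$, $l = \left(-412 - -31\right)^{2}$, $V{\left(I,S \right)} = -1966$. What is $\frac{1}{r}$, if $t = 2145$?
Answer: $- \frac{28639}{211680} \approx -0.13529$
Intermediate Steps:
$l = 145161$ ($l = \left(-412 + \left(45 - 14\right)\right)^{2} = \left(-412 + 31\right)^{2} = \left(-381\right)^{2} = 145161$)
$Z = 2088576$
$r = - \frac{211680}{28639}$ ($r = \frac{-3146976 + 2088576}{145161 - 1966} = - \frac{1058400}{143195} = \left(-1058400\right) \frac{1}{143195} = - \frac{211680}{28639} \approx -7.3913$)
$\frac{1}{r} = \frac{1}{- \frac{211680}{28639}} = - \frac{28639}{211680}$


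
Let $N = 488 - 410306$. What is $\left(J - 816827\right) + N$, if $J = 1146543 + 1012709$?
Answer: $932607$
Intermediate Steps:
$J = 2159252$
$N = -409818$ ($N = 488 - 410306 = -409818$)
$\left(J - 816827\right) + N = \left(2159252 - 816827\right) - 409818 = 1342425 - 409818 = 932607$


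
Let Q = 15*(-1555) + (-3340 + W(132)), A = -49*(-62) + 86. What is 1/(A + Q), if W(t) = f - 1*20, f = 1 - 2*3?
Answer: -1/23566 ≈ -4.2434e-5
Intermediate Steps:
f = -5 (f = 1 - 6 = -5)
W(t) = -25 (W(t) = -5 - 1*20 = -5 - 20 = -25)
A = 3124 (A = 3038 + 86 = 3124)
Q = -26690 (Q = 15*(-1555) + (-3340 - 25) = -23325 - 3365 = -26690)
1/(A + Q) = 1/(3124 - 26690) = 1/(-23566) = -1/23566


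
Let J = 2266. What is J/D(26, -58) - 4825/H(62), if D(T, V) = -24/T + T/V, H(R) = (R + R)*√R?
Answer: -77662/47 - 4825*√62/7688 ≈ -1657.3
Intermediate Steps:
H(R) = 2*R^(3/2) (H(R) = (2*R)*√R = 2*R^(3/2))
J/D(26, -58) - 4825/H(62) = 2266/(-24/26 + 26/(-58)) - 4825*√62/7688 = 2266/(-24*1/26 + 26*(-1/58)) - 4825*√62/7688 = 2266/(-12/13 - 13/29) - 4825*√62/7688 = 2266/(-517/377) - 4825*√62/7688 = 2266*(-377/517) - 4825*√62/7688 = -77662/47 - 4825*√62/7688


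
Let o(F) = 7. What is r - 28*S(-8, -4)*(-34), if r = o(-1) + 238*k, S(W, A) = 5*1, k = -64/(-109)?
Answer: 534835/109 ≈ 4906.7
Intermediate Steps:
k = 64/109 (k = -64*(-1/109) = 64/109 ≈ 0.58716)
S(W, A) = 5
r = 15995/109 (r = 7 + 238*(64/109) = 7 + 15232/109 = 15995/109 ≈ 146.74)
r - 28*S(-8, -4)*(-34) = 15995/109 - 28*5*(-34) = 15995/109 - 140*(-34) = 15995/109 - 1*(-4760) = 15995/109 + 4760 = 534835/109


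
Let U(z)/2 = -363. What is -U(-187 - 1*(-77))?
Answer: 726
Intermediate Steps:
U(z) = -726 (U(z) = 2*(-363) = -726)
-U(-187 - 1*(-77)) = -1*(-726) = 726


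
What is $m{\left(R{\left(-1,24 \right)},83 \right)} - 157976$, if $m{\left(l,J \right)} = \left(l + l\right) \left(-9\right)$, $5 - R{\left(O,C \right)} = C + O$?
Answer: $-157652$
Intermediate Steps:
$R{\left(O,C \right)} = 5 - C - O$ ($R{\left(O,C \right)} = 5 - \left(C + O\right) = 5 - C - O$)
$m{\left(l,J \right)} = - 18 l$ ($m{\left(l,J \right)} = 2 l \left(-9\right) = - 18 l$)
$m{\left(R{\left(-1,24 \right)},83 \right)} - 157976 = - 18 \left(5 - 24 - -1\right) - 157976 = - 18 \left(5 - 24 + 1\right) - 157976 = \left(-18\right) \left(-18\right) - 157976 = 324 - 157976 = -157652$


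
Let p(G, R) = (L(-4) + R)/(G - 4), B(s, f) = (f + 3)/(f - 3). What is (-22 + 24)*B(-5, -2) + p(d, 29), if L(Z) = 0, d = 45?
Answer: 63/205 ≈ 0.30732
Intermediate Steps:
B(s, f) = (3 + f)/(-3 + f)
p(G, R) = R/(-4 + G) (p(G, R) = (0 + R)/(G - 4) = R/(-4 + G))
(-22 + 24)*B(-5, -2) + p(d, 29) = (-22 + 24)*((3 - 2)/(-3 - 2)) + 29/(-4 + 45) = 2*(1/(-5)) + 29/41 = 2*(-⅕*1) + 29*(1/41) = 2*(-⅕) + 29/41 = -⅖ + 29/41 = 63/205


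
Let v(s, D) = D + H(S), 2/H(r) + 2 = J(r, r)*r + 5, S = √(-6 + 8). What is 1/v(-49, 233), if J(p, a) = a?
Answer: 5/1167 ≈ 0.0042845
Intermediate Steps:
S = √2 ≈ 1.4142
H(r) = 2/(3 + r²) (H(r) = 2/(-2 + (r*r + 5)) = 2/(-2 + (r² + 5)) = 2/(-2 + (5 + r²)) = 2/(3 + r²))
v(s, D) = ⅖ + D (v(s, D) = D + 2/(3 + (√2)²) = D + 2/(3 + 2) = D + 2/5 = D + 2*(⅕) = D + ⅖ = ⅖ + D)
1/v(-49, 233) = 1/(⅖ + 233) = 1/(1167/5) = 5/1167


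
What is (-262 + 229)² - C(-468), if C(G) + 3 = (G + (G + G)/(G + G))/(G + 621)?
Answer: 167543/153 ≈ 1095.1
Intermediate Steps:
C(G) = -3 + (1 + G)/(621 + G) (C(G) = -3 + (G + (G + G)/(G + G))/(G + 621) = -3 + (G + (2*G)/((2*G)))/(621 + G) = -3 + (G + (2*G)*(1/(2*G)))/(621 + G) = -3 + (G + 1)/(621 + G) = -3 + (1 + G)/(621 + G))
(-262 + 229)² - C(-468) = (-262 + 229)² - 2*(-931 - 1*(-468))/(621 - 468) = (-33)² - 2*(-931 + 468)/153 = 1089 - 2*(-463)/153 = 1089 - 1*(-926/153) = 1089 + 926/153 = 167543/153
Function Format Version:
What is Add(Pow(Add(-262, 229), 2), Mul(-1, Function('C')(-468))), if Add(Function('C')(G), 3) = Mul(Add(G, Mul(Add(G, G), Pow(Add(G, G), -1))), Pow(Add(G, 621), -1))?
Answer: Rational(167543, 153) ≈ 1095.1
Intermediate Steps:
Function('C')(G) = Add(-3, Mul(Pow(Add(621, G), -1), Add(1, G))) (Function('C')(G) = Add(-3, Mul(Add(G, Mul(Add(G, G), Pow(Add(G, G), -1))), Pow(Add(G, 621), -1))) = Add(-3, Mul(Add(G, Mul(Mul(2, G), Pow(Mul(2, G), -1))), Pow(Add(621, G), -1))) = Add(-3, Mul(Add(G, Mul(Mul(2, G), Mul(Rational(1, 2), Pow(G, -1)))), Pow(Add(621, G), -1))) = Add(-3, Mul(Add(G, 1), Pow(Add(621, G), -1))) = Add(-3, Mul(Add(1, G), Pow(Add(621, G), -1))) = Add(-3, Mul(Pow(Add(621, G), -1), Add(1, G))))
Add(Pow(Add(-262, 229), 2), Mul(-1, Function('C')(-468))) = Add(Pow(Add(-262, 229), 2), Mul(-1, Mul(2, Pow(Add(621, -468), -1), Add(-931, Mul(-1, -468))))) = Add(Pow(-33, 2), Mul(-1, Mul(2, Pow(153, -1), Add(-931, 468)))) = Add(1089, Mul(-1, Mul(2, Rational(1, 153), -463))) = Add(1089, Mul(-1, Rational(-926, 153))) = Add(1089, Rational(926, 153)) = Rational(167543, 153)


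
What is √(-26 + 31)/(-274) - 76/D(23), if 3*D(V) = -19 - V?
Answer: 38/7 - √5/274 ≈ 5.4204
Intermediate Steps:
D(V) = -19/3 - V/3 (D(V) = (-19 - V)/3 = -19/3 - V/3)
√(-26 + 31)/(-274) - 76/D(23) = √(-26 + 31)/(-274) - 76/(-19/3 - ⅓*23) = √5*(-1/274) - 76/(-19/3 - 23/3) = -√5/274 - 76/(-14) = -√5/274 - 76*(-1/14) = -√5/274 + 38/7 = 38/7 - √5/274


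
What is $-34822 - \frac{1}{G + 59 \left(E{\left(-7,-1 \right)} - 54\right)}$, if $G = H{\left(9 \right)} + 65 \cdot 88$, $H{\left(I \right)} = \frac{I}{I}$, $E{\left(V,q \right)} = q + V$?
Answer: $- \frac{71837787}{2063} \approx -34822.0$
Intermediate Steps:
$E{\left(V,q \right)} = V + q$
$H{\left(I \right)} = 1$
$G = 5721$ ($G = 1 + 65 \cdot 88 = 1 + 5720 = 5721$)
$-34822 - \frac{1}{G + 59 \left(E{\left(-7,-1 \right)} - 54\right)} = -34822 - \frac{1}{5721 + 59 \left(\left(-7 - 1\right) - 54\right)} = -34822 - \frac{1}{5721 + 59 \left(-8 - 54\right)} = -34822 - \frac{1}{5721 + 59 \left(-62\right)} = -34822 - \frac{1}{5721 - 3658} = -34822 - \frac{1}{2063} = - \frac{71837787}{2063}$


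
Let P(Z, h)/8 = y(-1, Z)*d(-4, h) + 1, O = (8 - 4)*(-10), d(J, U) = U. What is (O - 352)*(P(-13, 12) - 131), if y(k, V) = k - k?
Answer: 48216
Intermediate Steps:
y(k, V) = 0
O = -40 (O = 4*(-10) = -40)
P(Z, h) = 8 (P(Z, h) = 8*(0*h + 1) = 8*(0 + 1) = 8*1 = 8)
(O - 352)*(P(-13, 12) - 131) = (-40 - 352)*(8 - 131) = -392*(-123) = 48216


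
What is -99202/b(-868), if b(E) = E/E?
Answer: -99202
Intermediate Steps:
b(E) = 1
-99202/b(-868) = -99202/1 = -99202*1 = -99202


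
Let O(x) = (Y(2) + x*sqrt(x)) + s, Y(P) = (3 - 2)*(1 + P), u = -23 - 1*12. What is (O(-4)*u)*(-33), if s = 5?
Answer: 9240 - 9240*I ≈ 9240.0 - 9240.0*I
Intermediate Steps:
u = -35 (u = -23 - 12 = -35)
Y(P) = 1 + P (Y(P) = 1*(1 + P) = 1 + P)
O(x) = 8 + x**(3/2) (O(x) = ((1 + 2) + x*sqrt(x)) + 5 = (3 + x**(3/2)) + 5 = 8 + x**(3/2))
(O(-4)*u)*(-33) = ((8 + (-4)**(3/2))*(-35))*(-33) = ((8 - 8*I)*(-35))*(-33) = (-280 + 280*I)*(-33) = 9240 - 9240*I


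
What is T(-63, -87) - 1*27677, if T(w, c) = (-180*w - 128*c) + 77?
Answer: -5124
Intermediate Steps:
T(w, c) = 77 - 180*w - 128*c
T(-63, -87) - 1*27677 = (77 - 180*(-63) - 128*(-87)) - 1*27677 = (77 + 11340 + 11136) - 27677 = 22553 - 27677 = -5124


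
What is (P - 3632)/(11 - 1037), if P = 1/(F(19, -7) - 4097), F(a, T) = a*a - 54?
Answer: 4588427/1296180 ≈ 3.5400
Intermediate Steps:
F(a, T) = -54 + a² (F(a, T) = a² - 54 = -54 + a²)
P = -1/3790 (P = 1/((-54 + 19²) - 4097) = 1/((-54 + 361) - 4097) = 1/(307 - 4097) = 1/(-3790) = -1/3790 ≈ -0.00026385)
(P - 3632)/(11 - 1037) = (-1/3790 - 3632)/(11 - 1037) = -13765281/3790/(-1026) = -13765281/3790*(-1/1026) = 4588427/1296180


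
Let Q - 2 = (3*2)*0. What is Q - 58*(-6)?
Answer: 350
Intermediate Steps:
Q = 2 (Q = 2 + (3*2)*0 = 2 + 6*0 = 2 + 0 = 2)
Q - 58*(-6) = 2 - 58*(-6) = 2 + 348 = 350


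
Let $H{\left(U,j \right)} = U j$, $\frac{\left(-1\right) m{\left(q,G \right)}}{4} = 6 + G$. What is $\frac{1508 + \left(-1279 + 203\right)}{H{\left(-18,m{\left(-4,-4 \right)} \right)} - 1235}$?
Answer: $- \frac{432}{1091} \approx -0.39597$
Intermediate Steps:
$m{\left(q,G \right)} = -24 - 4 G$ ($m{\left(q,G \right)} = - 4 \left(6 + G\right) = -24 - 4 G$)
$\frac{1508 + \left(-1279 + 203\right)}{H{\left(-18,m{\left(-4,-4 \right)} \right)} - 1235} = \frac{1508 + \left(-1279 + 203\right)}{- 18 \left(-24 - -16\right) - 1235} = \frac{1508 - 1076}{- 18 \left(-24 + 16\right) - 1235} = \frac{432}{\left(-18\right) \left(-8\right) - 1235} = \frac{432}{144 - 1235} = \frac{432}{-1091} = 432 \left(- \frac{1}{1091}\right) = - \frac{432}{1091}$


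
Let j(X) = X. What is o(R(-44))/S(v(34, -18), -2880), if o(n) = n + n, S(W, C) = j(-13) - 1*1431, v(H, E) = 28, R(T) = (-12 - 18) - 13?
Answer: 43/722 ≈ 0.059557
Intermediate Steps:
R(T) = -43 (R(T) = -30 - 13 = -43)
S(W, C) = -1444 (S(W, C) = -13 - 1*1431 = -13 - 1431 = -1444)
o(n) = 2*n
o(R(-44))/S(v(34, -18), -2880) = (2*(-43))/(-1444) = -86*(-1/1444) = 43/722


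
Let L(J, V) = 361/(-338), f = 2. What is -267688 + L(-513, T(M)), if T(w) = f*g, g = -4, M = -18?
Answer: -90478905/338 ≈ -2.6769e+5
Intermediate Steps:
T(w) = -8 (T(w) = 2*(-4) = -8)
L(J, V) = -361/338 (L(J, V) = 361*(-1/338) = -361/338)
-267688 + L(-513, T(M)) = -267688 - 361/338 = -90478905/338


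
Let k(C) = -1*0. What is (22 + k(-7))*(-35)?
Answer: -770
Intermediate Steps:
k(C) = 0
(22 + k(-7))*(-35) = (22 + 0)*(-35) = 22*(-35) = -770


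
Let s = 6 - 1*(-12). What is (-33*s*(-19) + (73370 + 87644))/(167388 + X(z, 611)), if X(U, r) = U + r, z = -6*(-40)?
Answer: 172300/168239 ≈ 1.0241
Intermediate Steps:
z = 240
s = 18 (s = 6 + 12 = 18)
(-33*s*(-19) + (73370 + 87644))/(167388 + X(z, 611)) = (-33*18*(-19) + (73370 + 87644))/(167388 + (240 + 611)) = (-594*(-19) + 161014)/(167388 + 851) = (11286 + 161014)/168239 = 172300*(1/168239) = 172300/168239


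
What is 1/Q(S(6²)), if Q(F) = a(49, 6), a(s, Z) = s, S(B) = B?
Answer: 1/49 ≈ 0.020408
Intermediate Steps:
Q(F) = 49
1/Q(S(6²)) = 1/49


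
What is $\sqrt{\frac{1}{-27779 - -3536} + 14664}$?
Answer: $\frac{\sqrt{8618370766293}}{24243} \approx 121.09$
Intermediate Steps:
$\sqrt{\frac{1}{-27779 - -3536} + 14664} = \sqrt{\frac{1}{-27779 + 3536} + 14664} = \sqrt{\frac{1}{-24243} + 14664} = \sqrt{- \frac{1}{24243} + 14664} = \sqrt{\frac{355499351}{24243}} = \frac{\sqrt{8618370766293}}{24243}$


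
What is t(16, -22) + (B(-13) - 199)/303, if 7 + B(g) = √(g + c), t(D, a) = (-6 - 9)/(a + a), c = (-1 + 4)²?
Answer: -4519/13332 + 2*I/303 ≈ -0.33896 + 0.0066007*I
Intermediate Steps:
c = 9 (c = 3² = 9)
t(D, a) = -15/(2*a) (t(D, a) = -15*1/(2*a) = -15/(2*a))
B(g) = -7 + √(9 + g) (B(g) = -7 + √(g + 9) = -7 + √(9 + g))
t(16, -22) + (B(-13) - 199)/303 = -15/2/(-22) + ((-7 + √(9 - 13)) - 199)/303 = -15/2*(-1/22) + ((-7 + √(-4)) - 199)*(1/303) = 15/44 + ((-7 + 2*I) - 199)*(1/303) = 15/44 + (-206 + 2*I)*(1/303) = 15/44 + (-206/303 + 2*I/303) = -4519/13332 + 2*I/303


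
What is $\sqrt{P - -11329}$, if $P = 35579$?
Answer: $6 \sqrt{1303} \approx 216.58$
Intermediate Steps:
$\sqrt{P - -11329} = \sqrt{35579 - -11329} = \sqrt{35579 + \left(-2919 + 14248\right)} = \sqrt{35579 + 11329} = \sqrt{46908} = 6 \sqrt{1303}$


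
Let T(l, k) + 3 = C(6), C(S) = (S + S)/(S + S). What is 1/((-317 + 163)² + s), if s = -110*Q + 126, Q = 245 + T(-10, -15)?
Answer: -1/2888 ≈ -0.00034626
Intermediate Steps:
C(S) = 1 (C(S) = (2*S)/((2*S)) = (2*S)*(1/(2*S)) = 1)
T(l, k) = -2 (T(l, k) = -3 + 1 = -2)
Q = 243 (Q = 245 - 2 = 243)
s = -26604 (s = -110*243 + 126 = -26730 + 126 = -26604)
1/((-317 + 163)² + s) = 1/((-317 + 163)² - 26604) = 1/((-154)² - 26604) = 1/(23716 - 26604) = 1/(-2888) = -1/2888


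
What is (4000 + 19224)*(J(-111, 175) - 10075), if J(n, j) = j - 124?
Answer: -232797376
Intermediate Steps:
J(n, j) = -124 + j
(4000 + 19224)*(J(-111, 175) - 10075) = (4000 + 19224)*((-124 + 175) - 10075) = 23224*(51 - 10075) = 23224*(-10024) = -232797376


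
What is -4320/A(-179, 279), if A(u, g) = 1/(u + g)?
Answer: -432000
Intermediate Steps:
A(u, g) = 1/(g + u)
-4320/A(-179, 279) = -4320/(1/(279 - 179)) = -4320/(1/100) = -4320/1/100 = -4320*100 = -432000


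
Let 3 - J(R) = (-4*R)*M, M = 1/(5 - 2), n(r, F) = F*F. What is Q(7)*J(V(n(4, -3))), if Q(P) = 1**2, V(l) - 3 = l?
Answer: 19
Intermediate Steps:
n(r, F) = F**2
V(l) = 3 + l
Q(P) = 1
M = 1/3 ≈ 0.33333
J(R) = 3 + 4*R/3 (J(R) = 3 - (-4*R)/3 = 3 - (-4)*R/3 = 3 + 4*R/3)
Q(7)*J(V(n(4, -3))) = 1*(3 + 4*(3 + (-3)**2)/3) = 1*(3 + 4*(3 + 9)/3) = 1*(3 + (4/3)*12) = 1*(3 + 16) = 1*19 = 19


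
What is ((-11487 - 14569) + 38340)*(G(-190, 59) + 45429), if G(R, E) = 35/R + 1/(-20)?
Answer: 53014461101/95 ≈ 5.5805e+8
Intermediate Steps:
G(R, E) = -1/20 + 35/R (G(R, E) = 35/R + 1*(-1/20) = 35/R - 1/20 = -1/20 + 35/R)
((-11487 - 14569) + 38340)*(G(-190, 59) + 45429) = ((-11487 - 14569) + 38340)*((1/20)*(700 - 1*(-190))/(-190) + 45429) = (-26056 + 38340)*((1/20)*(-1/190)*(700 + 190) + 45429) = 12284*((1/20)*(-1/190)*890 + 45429) = 12284*(-89/380 + 45429) = 12284*(17262931/380) = 53014461101/95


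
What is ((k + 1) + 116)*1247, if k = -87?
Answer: 37410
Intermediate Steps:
((k + 1) + 116)*1247 = ((-87 + 1) + 116)*1247 = (-86 + 116)*1247 = 30*1247 = 37410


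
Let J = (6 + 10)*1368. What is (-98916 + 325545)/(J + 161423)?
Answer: 226629/183311 ≈ 1.2363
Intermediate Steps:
J = 21888 (J = 16*1368 = 21888)
(-98916 + 325545)/(J + 161423) = (-98916 + 325545)/(21888 + 161423) = 226629/183311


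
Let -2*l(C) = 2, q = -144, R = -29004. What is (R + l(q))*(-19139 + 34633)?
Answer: -449403470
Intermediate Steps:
l(C) = -1 (l(C) = -½*2 = -1)
(R + l(q))*(-19139 + 34633) = (-29004 - 1)*(-19139 + 34633) = -29005*15494 = -449403470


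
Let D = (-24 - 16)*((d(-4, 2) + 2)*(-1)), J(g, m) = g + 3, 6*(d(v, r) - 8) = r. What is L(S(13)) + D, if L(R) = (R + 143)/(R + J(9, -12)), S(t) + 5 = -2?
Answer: 6608/15 ≈ 440.53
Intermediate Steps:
d(v, r) = 8 + r/6
J(g, m) = 3 + g
S(t) = -7 (S(t) = -5 - 2 = -7)
L(R) = (143 + R)/(12 + R) (L(R) = (R + 143)/(R + (3 + 9)) = (143 + R)/(R + 12) = (143 + R)/(12 + R))
D = 1240/3 (D = (-24 - 16)*(((8 + (1/6)*2) + 2)*(-1)) = -40*((8 + 1/3) + 2)*(-1) = -40*(25/3 + 2)*(-1) = -1240*(-1)/3 = -40*(-31/3) = 1240/3 ≈ 413.33)
L(S(13)) + D = (143 - 7)/(12 - 7) + 1240/3 = 136/5 + 1240/3 = 6608/15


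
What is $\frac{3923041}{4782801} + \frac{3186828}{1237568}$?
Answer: $\frac{5024248537379}{1479760366992} \approx 3.3953$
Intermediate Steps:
$\frac{3923041}{4782801} + \frac{3186828}{1237568} = 3923041 \cdot \frac{1}{4782801} + 3186828 \cdot \frac{1}{1237568} = \frac{3923041}{4782801} + \frac{796707}{309392} = \frac{5024248537379}{1479760366992}$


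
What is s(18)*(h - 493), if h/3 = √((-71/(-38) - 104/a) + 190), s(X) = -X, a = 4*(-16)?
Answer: 8874 - 27*√1117618/38 ≈ 8122.9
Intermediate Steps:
a = -64
h = 3*√1117618/76 (h = 3*√((-71/(-38) - 104/(-64)) + 190) = 3*√((-71*(-1/38) - 104*(-1/64)) + 190) = 3*√((71/38 + 13/8) + 190) = 3*√(531/152 + 190) = 3*√(29411/152) = 3*(√1117618/76) = 3*√1117618/76 ≈ 41.731)
s(18)*(h - 493) = (-1*18)*(3*√1117618/76 - 493) = -18*(-493 + 3*√1117618/76) = 8874 - 27*√1117618/38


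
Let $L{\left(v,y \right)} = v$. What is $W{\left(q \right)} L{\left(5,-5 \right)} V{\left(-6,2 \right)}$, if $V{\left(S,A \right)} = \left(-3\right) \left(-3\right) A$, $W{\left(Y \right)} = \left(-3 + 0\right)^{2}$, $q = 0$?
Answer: $810$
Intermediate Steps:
$W{\left(Y \right)} = 9$ ($W{\left(Y \right)} = \left(-3\right)^{2} = 9$)
$V{\left(S,A \right)} = 9 A$
$W{\left(q \right)} L{\left(5,-5 \right)} V{\left(-6,2 \right)} = 9 \cdot 5 \cdot 9 \cdot 2 = 45 \cdot 18 = 810$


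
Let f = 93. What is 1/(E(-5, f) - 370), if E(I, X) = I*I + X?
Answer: -1/252 ≈ -0.0039683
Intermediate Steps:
E(I, X) = X + I**2 (E(I, X) = I**2 + X = X + I**2)
1/(E(-5, f) - 370) = 1/((93 + (-5)**2) - 370) = 1/((93 + 25) - 370) = 1/(118 - 370) = 1/(-252) = -1/252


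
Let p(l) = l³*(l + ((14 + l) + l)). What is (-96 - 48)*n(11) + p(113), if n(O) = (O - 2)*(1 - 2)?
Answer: 509343937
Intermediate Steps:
p(l) = l³*(14 + 3*l) (p(l) = l³*(l + (14 + 2*l)) = l³*(14 + 3*l))
n(O) = 2 - O (n(O) = (-2 + O)*(-1) = 2 - O)
(-96 - 48)*n(11) + p(113) = (-96 - 48)*(2 - 1*11) + 113³*(14 + 3*113) = -144*(2 - 11) + 1442897*(14 + 339) = -144*(-9) + 1442897*353 = 1296 + 509342641 = 509343937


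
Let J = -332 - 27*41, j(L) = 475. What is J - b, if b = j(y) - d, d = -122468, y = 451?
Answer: -124382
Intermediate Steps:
b = 122943 (b = 475 - 1*(-122468) = 475 + 122468 = 122943)
J = -1439 (J = -332 - 1107 = -1439)
J - b = -1439 - 1*122943 = -1439 - 122943 = -124382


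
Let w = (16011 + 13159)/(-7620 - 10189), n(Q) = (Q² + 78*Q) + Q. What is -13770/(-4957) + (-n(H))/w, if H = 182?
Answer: 2096920423413/72297845 ≈ 29004.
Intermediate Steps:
n(Q) = Q² + 79*Q
w = -29170/17809 (w = 29170/(-17809) = 29170*(-1/17809) = -29170/17809 ≈ -1.6379)
-13770/(-4957) + (-n(H))/w = -13770/(-4957) + (-182*(79 + 182))/(-29170/17809) = -13770*(-1/4957) - 182*261*(-17809/29170) = 13770/4957 - 1*47502*(-17809/29170) = 13770/4957 - 47502*(-17809/29170) = 13770/4957 + 422981559/14585 = 2096920423413/72297845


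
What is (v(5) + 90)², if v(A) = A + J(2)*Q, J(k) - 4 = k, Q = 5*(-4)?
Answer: 625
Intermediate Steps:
Q = -20
J(k) = 4 + k
v(A) = -120 + A (v(A) = A + (4 + 2)*(-20) = A + 6*(-20) = A - 120 = -120 + A)
(v(5) + 90)² = ((-120 + 5) + 90)² = (-115 + 90)² = (-25)² = 625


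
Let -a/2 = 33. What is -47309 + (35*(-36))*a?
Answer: 35851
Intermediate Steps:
a = -66 (a = -2*33 = -66)
-47309 + (35*(-36))*a = -47309 + (35*(-36))*(-66) = -47309 - 1260*(-66) = -47309 + 83160 = 35851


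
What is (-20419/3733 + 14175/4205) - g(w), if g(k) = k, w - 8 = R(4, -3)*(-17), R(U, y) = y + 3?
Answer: -31704948/3139453 ≈ -10.099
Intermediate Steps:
R(U, y) = 3 + y
w = 8 (w = 8 + (3 - 3)*(-17) = 8 + 0*(-17) = 8 + 0 = 8)
(-20419/3733 + 14175/4205) - g(w) = (-20419/3733 + 14175/4205) - 1*8 = (-20419*1/3733 + 14175*(1/4205)) - 8 = (-20419/3733 + 2835/841) - 8 = -6589324/3139453 - 8 = -31704948/3139453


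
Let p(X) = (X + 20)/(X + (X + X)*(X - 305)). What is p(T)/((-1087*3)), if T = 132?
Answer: 38/37126485 ≈ 1.0235e-6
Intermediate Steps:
p(X) = (20 + X)/(X + 2*X*(-305 + X)) (p(X) = (20 + X)/(X + (2*X)*(-305 + X)) = (20 + X)/(X + 2*X*(-305 + X)))
p(T)/((-1087*3)) = ((20 + 132)/(132*(-609 + 2*132)))/((-1087*3)) = ((1/132)*152/(-609 + 264))/(-3261) = ((1/132)*152/(-345))*(-1/3261) = ((1/132)*(-1/345)*152)*(-1/3261) = -38/11385*(-1/3261) = 38/37126485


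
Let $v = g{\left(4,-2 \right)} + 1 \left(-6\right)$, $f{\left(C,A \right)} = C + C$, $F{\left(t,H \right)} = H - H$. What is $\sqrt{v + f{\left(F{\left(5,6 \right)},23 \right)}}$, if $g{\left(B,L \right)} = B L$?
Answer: $i \sqrt{14} \approx 3.7417 i$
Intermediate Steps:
$F{\left(t,H \right)} = 0$
$f{\left(C,A \right)} = 2 C$
$v = -14$ ($v = 4 \left(-2\right) + 1 \left(-6\right) = -8 - 6 = -14$)
$\sqrt{v + f{\left(F{\left(5,6 \right)},23 \right)}} = \sqrt{-14 + 2 \cdot 0} = \sqrt{-14 + 0} = \sqrt{-14} = i \sqrt{14}$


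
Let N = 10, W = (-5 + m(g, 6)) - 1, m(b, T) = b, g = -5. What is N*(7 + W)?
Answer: -40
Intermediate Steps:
W = -11 (W = (-5 - 5) - 1 = -10 - 1 = -11)
N*(7 + W) = 10*(7 - 11) = 10*(-4) = -40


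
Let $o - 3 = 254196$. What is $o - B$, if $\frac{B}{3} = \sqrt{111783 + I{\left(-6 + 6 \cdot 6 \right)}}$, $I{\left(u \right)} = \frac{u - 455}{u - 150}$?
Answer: $254199 - \frac{\sqrt{16097262}}{4} \approx 2.532 \cdot 10^{5}$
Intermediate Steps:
$o = 254199$ ($o = 3 + 254196 = 254199$)
$I{\left(u \right)} = \frac{-455 + u}{-150 + u}$
$B = \frac{\sqrt{16097262}}{4}$ ($B = 3 \sqrt{111783 + \frac{-455 + \left(-6 + 6 \cdot 6\right)}{-150 + \left(-6 + 6 \cdot 6\right)}} = 3 \sqrt{111783 + \frac{-455 + \left(-6 + 36\right)}{-150 + \left(-6 + 36\right)}} = 3 \sqrt{111783 + \frac{-455 + 30}{-150 + 30}} = 3 \sqrt{111783 + \frac{1}{-120} \left(-425\right)} = 3 \sqrt{111783 - - \frac{85}{24}} = 3 \sqrt{111783 + \frac{85}{24}} = 3 \sqrt{\frac{2682877}{24}} = 3 \frac{\sqrt{16097262}}{12} = \frac{\sqrt{16097262}}{4} \approx 1003.0$)
$o - B = 254199 - \frac{\sqrt{16097262}}{4}$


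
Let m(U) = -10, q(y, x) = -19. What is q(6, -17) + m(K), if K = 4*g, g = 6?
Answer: -29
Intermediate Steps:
K = 24 (K = 4*6 = 24)
q(6, -17) + m(K) = -19 - 10 = -29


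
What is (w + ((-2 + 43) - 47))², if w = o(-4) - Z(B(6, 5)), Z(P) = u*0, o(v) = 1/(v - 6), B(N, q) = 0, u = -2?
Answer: 3721/100 ≈ 37.210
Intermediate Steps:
o(v) = 1/(-6 + v)
Z(P) = 0 (Z(P) = -2*0 = 0)
w = -⅒ (w = 1/(-6 - 4) - 1*0 = 1/(-10) + 0 = -⅒ + 0 = -⅒ ≈ -0.10000)
(w + ((-2 + 43) - 47))² = (-⅒ + ((-2 + 43) - 47))² = (-⅒ + (41 - 47))² = (-⅒ - 6)² = (-61/10)² = 3721/100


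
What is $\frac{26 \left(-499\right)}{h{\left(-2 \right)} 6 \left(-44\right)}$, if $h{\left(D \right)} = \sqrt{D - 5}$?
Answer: $- \frac{6487 i \sqrt{7}}{924} \approx - 18.575 i$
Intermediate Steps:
$h{\left(D \right)} = \sqrt{-5 + D}$
$\frac{26 \left(-499\right)}{h{\left(-2 \right)} 6 \left(-44\right)} = \frac{26 \left(-499\right)}{\sqrt{-5 - 2} \cdot 6 \left(-44\right)} = - \frac{12974}{\sqrt{-7} \cdot 6 \left(-44\right)} = - \frac{12974}{i \sqrt{7} \cdot 6 \left(-44\right)} = - \frac{12974}{6 i \sqrt{7} \left(-44\right)} = - \frac{12974}{\left(-264\right) i \sqrt{7}} = - 12974 \frac{i \sqrt{7}}{1848} = - \frac{6487 i \sqrt{7}}{924}$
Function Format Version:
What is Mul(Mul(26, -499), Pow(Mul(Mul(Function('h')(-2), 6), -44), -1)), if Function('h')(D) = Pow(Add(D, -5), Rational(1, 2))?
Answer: Mul(Rational(-6487, 924), I, Pow(7, Rational(1, 2))) ≈ Mul(-18.575, I)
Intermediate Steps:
Function('h')(D) = Pow(Add(-5, D), Rational(1, 2))
Mul(Mul(26, -499), Pow(Mul(Mul(Function('h')(-2), 6), -44), -1)) = Mul(Mul(26, -499), Pow(Mul(Mul(Pow(Add(-5, -2), Rational(1, 2)), 6), -44), -1)) = Mul(-12974, Pow(Mul(Mul(Pow(-7, Rational(1, 2)), 6), -44), -1)) = Mul(-12974, Pow(Mul(Mul(Mul(I, Pow(7, Rational(1, 2))), 6), -44), -1)) = Mul(-12974, Pow(Mul(Mul(6, I, Pow(7, Rational(1, 2))), -44), -1)) = Mul(-12974, Pow(Mul(-264, I, Pow(7, Rational(1, 2))), -1)) = Mul(-12974, Mul(Rational(1, 1848), I, Pow(7, Rational(1, 2)))) = Mul(Rational(-6487, 924), I, Pow(7, Rational(1, 2)))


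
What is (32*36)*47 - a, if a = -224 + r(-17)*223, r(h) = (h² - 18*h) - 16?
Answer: -74749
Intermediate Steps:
r(h) = -16 + h² - 18*h
a = 128893 (a = -224 + (-16 + (-17)² - 18*(-17))*223 = -224 + (-16 + 289 + 306)*223 = -224 + 579*223 = -224 + 129117 = 128893)
(32*36)*47 - a = (32*36)*47 - 1*128893 = 1152*47 - 128893 = 54144 - 128893 = -74749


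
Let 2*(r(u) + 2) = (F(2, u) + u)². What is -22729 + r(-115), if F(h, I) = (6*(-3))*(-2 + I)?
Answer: 3918619/2 ≈ 1.9593e+6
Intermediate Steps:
F(h, I) = 36 - 18*I (F(h, I) = -18*(-2 + I) = 36 - 18*I)
r(u) = -2 + (36 - 17*u)²/2 (r(u) = -2 + ((36 - 18*u) + u)²/2 = -2 + (36 - 17*u)²/2)
-22729 + r(-115) = -22729 + (-2 + (-36 + 17*(-115))²/2) = -22729 + (-2 + (-36 - 1955)²/2) = -22729 + (-2 + (½)*(-1991)²) = -22729 + (-2 + (½)*3964081) = -22729 + (-2 + 3964081/2) = -22729 + 3964077/2 = 3918619/2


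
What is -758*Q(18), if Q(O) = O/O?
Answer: -758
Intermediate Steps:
Q(O) = 1
-758*Q(18) = -758*1 = -758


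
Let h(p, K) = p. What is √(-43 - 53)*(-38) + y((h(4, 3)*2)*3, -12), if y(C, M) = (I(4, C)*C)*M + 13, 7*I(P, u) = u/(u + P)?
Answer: -1091/49 - 152*I*√6 ≈ -22.265 - 372.32*I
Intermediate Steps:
I(P, u) = u/(7*(P + u)) (I(P, u) = (u/(u + P))/7 = (u/(P + u))/7 = u/(7*(P + u)))
y(C, M) = 13 + M*C²/(7*(4 + C)) (y(C, M) = ((C/(7*(4 + C)))*C)*M + 13 = (C²/(7*(4 + C)))*M + 13 = M*C²/(7*(4 + C)) + 13 = 13 + M*C²/(7*(4 + C)))
√(-43 - 53)*(-38) + y((h(4, 3)*2)*3, -12) = √(-43 - 53)*(-38) + (364 + 91*((4*2)*3) - 12*((4*2)*3)²)/(7*(4 + (4*2)*3)) = √(-96)*(-38) + (364 + 91*(8*3) - 12*(8*3)²)/(7*(4 + 8*3)) = (4*I*√6)*(-38) + (364 + 91*24 - 12*24²)/(7*(4 + 24)) = -152*I*√6 + (⅐)*(364 + 2184 - 12*576)/28 = -152*I*√6 + (⅐)*(1/28)*(364 + 2184 - 6912) = -152*I*√6 + (⅐)*(1/28)*(-4364) = -152*I*√6 - 1091/49 = -1091/49 - 152*I*√6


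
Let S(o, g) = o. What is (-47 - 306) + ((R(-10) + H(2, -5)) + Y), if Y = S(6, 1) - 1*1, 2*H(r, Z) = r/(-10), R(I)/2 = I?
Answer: -3681/10 ≈ -368.10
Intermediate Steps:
R(I) = 2*I
H(r, Z) = -r/20 (H(r, Z) = (r/(-10))/2 = (r*(-⅒))/2 = (-r/10)/2 = -r/20)
Y = 5 (Y = 6 - 1*1 = 6 - 1 = 5)
(-47 - 306) + ((R(-10) + H(2, -5)) + Y) = (-47 - 306) + ((2*(-10) - 1/20*2) + 5) = -353 + ((-20 - ⅒) + 5) = -353 + (-201/10 + 5) = -353 - 151/10 = -3681/10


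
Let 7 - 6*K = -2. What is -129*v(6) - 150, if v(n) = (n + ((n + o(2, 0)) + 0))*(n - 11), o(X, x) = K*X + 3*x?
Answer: 9525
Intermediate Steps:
K = 3/2 (K = 7/6 - ⅙*(-2) = 7/6 + ⅓ = 3/2 ≈ 1.5000)
o(X, x) = 3*x + 3*X/2 (o(X, x) = 3*X/2 + 3*x = 3*x + 3*X/2)
v(n) = (-11 + n)*(3 + 2*n) (v(n) = (n + ((n + (3*0 + (3/2)*2)) + 0))*(n - 11) = (n + ((n + (0 + 3)) + 0))*(-11 + n) = (n + ((n + 3) + 0))*(-11 + n) = (n + ((3 + n) + 0))*(-11 + n) = (n + (3 + n))*(-11 + n) = (3 + 2*n)*(-11 + n) = (-11 + n)*(3 + 2*n))
-129*v(6) - 150 = -129*(-33 - 19*6 + 2*6²) - 150 = -129*(-33 - 114 + 2*36) - 150 = -129*(-33 - 114 + 72) - 150 = -129*(-75) - 150 = 9675 - 150 = 9525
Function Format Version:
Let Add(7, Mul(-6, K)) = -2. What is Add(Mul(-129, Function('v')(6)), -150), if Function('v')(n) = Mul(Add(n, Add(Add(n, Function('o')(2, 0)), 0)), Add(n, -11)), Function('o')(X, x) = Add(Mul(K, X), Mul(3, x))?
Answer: 9525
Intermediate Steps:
K = Rational(3, 2) (K = Add(Rational(7, 6), Mul(Rational(-1, 6), -2)) = Add(Rational(7, 6), Rational(1, 3)) = Rational(3, 2) ≈ 1.5000)
Function('o')(X, x) = Add(Mul(3, x), Mul(Rational(3, 2), X)) (Function('o')(X, x) = Add(Mul(Rational(3, 2), X), Mul(3, x)) = Add(Mul(3, x), Mul(Rational(3, 2), X)))
Function('v')(n) = Mul(Add(-11, n), Add(3, Mul(2, n))) (Function('v')(n) = Mul(Add(n, Add(Add(n, Add(Mul(3, 0), Mul(Rational(3, 2), 2))), 0)), Add(n, -11)) = Mul(Add(n, Add(Add(n, Add(0, 3)), 0)), Add(-11, n)) = Mul(Add(n, Add(Add(n, 3), 0)), Add(-11, n)) = Mul(Add(n, Add(Add(3, n), 0)), Add(-11, n)) = Mul(Add(n, Add(3, n)), Add(-11, n)) = Mul(Add(3, Mul(2, n)), Add(-11, n)) = Mul(Add(-11, n), Add(3, Mul(2, n))))
Add(Mul(-129, Function('v')(6)), -150) = Add(Mul(-129, Add(-33, Mul(-19, 6), Mul(2, Pow(6, 2)))), -150) = Add(Mul(-129, Add(-33, -114, Mul(2, 36))), -150) = Add(Mul(-129, Add(-33, -114, 72)), -150) = Add(Mul(-129, -75), -150) = Add(9675, -150) = 9525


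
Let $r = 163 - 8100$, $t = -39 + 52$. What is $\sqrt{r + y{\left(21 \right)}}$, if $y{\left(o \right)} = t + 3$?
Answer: $89 i \approx 89.0 i$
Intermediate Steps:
$t = 13$
$r = -7937$ ($r = 163 - 8100 = -7937$)
$y{\left(o \right)} = 16$ ($y{\left(o \right)} = 13 + 3 = 16$)
$\sqrt{r + y{\left(21 \right)}} = \sqrt{-7937 + 16} = \sqrt{-7921} = 89 i$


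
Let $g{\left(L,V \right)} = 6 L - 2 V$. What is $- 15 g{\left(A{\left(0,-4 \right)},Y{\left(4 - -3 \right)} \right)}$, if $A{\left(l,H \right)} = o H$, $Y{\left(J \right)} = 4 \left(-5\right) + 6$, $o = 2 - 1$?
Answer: $-60$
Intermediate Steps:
$o = 1$
$Y{\left(J \right)} = -14$ ($Y{\left(J \right)} = -20 + 6 = -14$)
$A{\left(l,H \right)} = H$ ($A{\left(l,H \right)} = 1 H = H$)
$g{\left(L,V \right)} = - 2 V + 6 L$
$- 15 g{\left(A{\left(0,-4 \right)},Y{\left(4 - -3 \right)} \right)} = - 15 \left(\left(-2\right) \left(-14\right) + 6 \left(-4\right)\right) = - 15 \left(28 - 24\right) = \left(-15\right) 4 = -60$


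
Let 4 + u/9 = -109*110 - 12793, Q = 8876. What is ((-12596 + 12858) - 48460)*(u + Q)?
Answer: 10324348986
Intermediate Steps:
u = -223083 (u = -36 + 9*(-109*110 - 12793) = -36 + 9*(-11990 - 12793) = -36 + 9*(-24783) = -36 - 223047 = -223083)
((-12596 + 12858) - 48460)*(u + Q) = ((-12596 + 12858) - 48460)*(-223083 + 8876) = (262 - 48460)*(-214207) = -48198*(-214207) = 10324348986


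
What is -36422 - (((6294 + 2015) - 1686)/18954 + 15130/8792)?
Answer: -1517459259283/41660892 ≈ -36424.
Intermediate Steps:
-36422 - (((6294 + 2015) - 1686)/18954 + 15130/8792) = -36422 - ((8309 - 1686)*(1/18954) + 15130*(1/8792)) = -36422 - (6623*(1/18954) + 7565/4396) = -36422 - (6623/18954 + 7565/4396) = -36422 - 1*86250859/41660892 = -36422 - 86250859/41660892 = -1517459259283/41660892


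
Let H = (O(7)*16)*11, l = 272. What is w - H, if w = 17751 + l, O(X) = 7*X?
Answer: 9399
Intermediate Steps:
H = 8624 (H = ((7*7)*16)*11 = (49*16)*11 = 784*11 = 8624)
w = 18023 (w = 17751 + 272 = 18023)
w - H = 18023 - 1*8624 = 18023 - 8624 = 9399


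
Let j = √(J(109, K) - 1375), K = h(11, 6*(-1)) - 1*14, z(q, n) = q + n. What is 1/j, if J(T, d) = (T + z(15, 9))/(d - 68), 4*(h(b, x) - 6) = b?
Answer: -I*√13133139/134469 ≈ -0.02695*I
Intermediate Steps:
h(b, x) = 6 + b/4
z(q, n) = n + q
K = -21/4 (K = (6 + (¼)*11) - 1*14 = (6 + 11/4) - 14 = 35/4 - 14 = -21/4 ≈ -5.2500)
J(T, d) = (24 + T)/(-68 + d) (J(T, d) = (T + (9 + 15))/(d - 68) = (T + 24)/(-68 + d) = (24 + T)/(-68 + d))
j = 3*I*√13133139/293 (j = √((24 + 109)/(-68 - 21/4) - 1375) = √(133/(-293/4) - 1375) = √(-4/293*133 - 1375) = √(-532/293 - 1375) = √(-403407/293) = 3*I*√13133139/293 ≈ 37.105*I)
1/j = 1/(3*I*√13133139/293) = -I*√13133139/134469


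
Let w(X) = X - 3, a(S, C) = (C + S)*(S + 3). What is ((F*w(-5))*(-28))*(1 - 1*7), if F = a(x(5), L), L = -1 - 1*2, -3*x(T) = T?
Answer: 25088/3 ≈ 8362.7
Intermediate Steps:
x(T) = -T/3
L = -3 (L = -1 - 2 = -3)
a(S, C) = (3 + S)*(C + S) (a(S, C) = (C + S)*(3 + S) = (3 + S)*(C + S))
F = -56/9 (F = (-⅓*5)² + 3*(-3) + 3*(-⅓*5) - (-1)*5 = (-5/3)² - 9 + 3*(-5/3) - 3*(-5/3) = 25/9 - 9 - 5 + 5 = -56/9 ≈ -6.2222)
w(X) = -3 + X
((F*w(-5))*(-28))*(1 - 1*7) = (-56*(-3 - 5)/9*(-28))*(1 - 1*7) = (-56/9*(-8)*(-28))*(1 - 7) = ((448/9)*(-28))*(-6) = -12544/9*(-6) = 25088/3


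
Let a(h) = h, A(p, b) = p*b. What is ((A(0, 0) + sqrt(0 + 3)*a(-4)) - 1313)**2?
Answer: 1724017 + 10504*sqrt(3) ≈ 1.7422e+6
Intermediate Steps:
A(p, b) = b*p
((A(0, 0) + sqrt(0 + 3)*a(-4)) - 1313)**2 = ((0*0 + sqrt(0 + 3)*(-4)) - 1313)**2 = ((0 + sqrt(3)*(-4)) - 1313)**2 = ((0 - 4*sqrt(3)) - 1313)**2 = (-4*sqrt(3) - 1313)**2 = (-1313 - 4*sqrt(3))**2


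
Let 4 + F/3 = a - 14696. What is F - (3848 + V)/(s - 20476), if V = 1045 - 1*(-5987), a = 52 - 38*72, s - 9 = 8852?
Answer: -121146920/2323 ≈ -52151.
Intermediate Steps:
s = 8861 (s = 9 + 8852 = 8861)
a = -2684 (a = 52 - 2736 = -2684)
V = 7032 (V = 1045 + 5987 = 7032)
F = -52152 (F = -12 + 3*(-2684 - 14696) = -12 + 3*(-17380) = -12 - 52140 = -52152)
F - (3848 + V)/(s - 20476) = -52152 - (3848 + 7032)/(8861 - 20476) = -52152 - 10880/(-11615) = -52152 - 10880*(-1)/11615 = -52152 - 1*(-2176/2323) = -52152 + 2176/2323 = -121146920/2323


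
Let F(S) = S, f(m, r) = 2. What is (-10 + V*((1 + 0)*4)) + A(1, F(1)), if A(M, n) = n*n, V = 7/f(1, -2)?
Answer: 5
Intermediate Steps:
V = 7/2 ≈ 3.5000
A(M, n) = n²
(-10 + V*((1 + 0)*4)) + A(1, F(1)) = (-10 + 7*((1 + 0)*4)/2) + 1² = (-10 + 7*(1*4)/2) + 1 = (-10 + (7/2)*4) + 1 = (-10 + 14) + 1 = 4 + 1 = 5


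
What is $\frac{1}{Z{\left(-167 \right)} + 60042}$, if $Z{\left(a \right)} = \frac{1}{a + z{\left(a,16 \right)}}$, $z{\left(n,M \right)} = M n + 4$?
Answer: $\frac{2835}{170219069} \approx 1.6655 \cdot 10^{-5}$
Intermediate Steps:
$z{\left(n,M \right)} = 4 + M n$
$Z{\left(a \right)} = \frac{1}{4 + 17 a}$ ($Z{\left(a \right)} = \frac{1}{a + \left(4 + 16 a\right)} = \frac{1}{4 + 17 a}$)
$\frac{1}{Z{\left(-167 \right)} + 60042} = \frac{1}{\frac{1}{4 + 17 \left(-167\right)} + 60042} = \frac{1}{\frac{1}{4 - 2839} + 60042} = \frac{1}{\frac{1}{-2835} + 60042} = \frac{1}{- \frac{1}{2835} + 60042} = \frac{1}{\frac{170219069}{2835}} = \frac{2835}{170219069}$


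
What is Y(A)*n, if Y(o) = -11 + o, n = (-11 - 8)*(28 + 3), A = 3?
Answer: 4712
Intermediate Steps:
n = -589 (n = -19*31 = -589)
Y(A)*n = (-11 + 3)*(-589) = -8*(-589) = 4712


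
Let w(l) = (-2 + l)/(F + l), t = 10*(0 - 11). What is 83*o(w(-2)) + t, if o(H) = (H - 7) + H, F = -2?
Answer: -525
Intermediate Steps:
t = -110 (t = 10*(-11) = -110)
w(l) = 1 (w(l) = (-2 + l)/(-2 + l) = 1)
o(H) = -7 + 2*H (o(H) = (-7 + H) + H = -7 + 2*H)
83*o(w(-2)) + t = 83*(-7 + 2*1) - 110 = 83*(-7 + 2) - 110 = 83*(-5) - 110 = -415 - 110 = -525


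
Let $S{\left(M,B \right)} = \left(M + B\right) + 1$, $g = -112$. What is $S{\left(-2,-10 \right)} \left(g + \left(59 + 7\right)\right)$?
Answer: $506$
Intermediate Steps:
$S{\left(M,B \right)} = 1 + B + M$ ($S{\left(M,B \right)} = \left(B + M\right) + 1 = 1 + B + M$)
$S{\left(-2,-10 \right)} \left(g + \left(59 + 7\right)\right) = \left(1 - 10 - 2\right) \left(-112 + \left(59 + 7\right)\right) = - 11 \left(-112 + 66\right) = \left(-11\right) \left(-46\right) = 506$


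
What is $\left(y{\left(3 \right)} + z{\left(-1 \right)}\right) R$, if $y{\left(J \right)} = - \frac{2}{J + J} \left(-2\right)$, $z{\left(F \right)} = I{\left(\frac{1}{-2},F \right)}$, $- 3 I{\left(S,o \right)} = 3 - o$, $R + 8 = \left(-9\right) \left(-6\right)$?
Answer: $- \frac{92}{3} \approx -30.667$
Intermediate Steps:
$R = 46$ ($R = -8 - -54 = -8 + 54 = 46$)
$I{\left(S,o \right)} = -1 + \frac{o}{3}$ ($I{\left(S,o \right)} = - \frac{3 - o}{3} = -1 + \frac{o}{3}$)
$z{\left(F \right)} = -1 + \frac{F}{3}$
$y{\left(J \right)} = \frac{2}{J}$ ($y{\left(J \right)} = - \frac{2}{2 J} \left(-2\right) = - 2 \frac{1}{2 J} \left(-2\right) = - \frac{1}{J} \left(-2\right) = \frac{2}{J}$)
$\left(y{\left(3 \right)} + z{\left(-1 \right)}\right) R = \left(\frac{2}{3} + \left(-1 + \frac{1}{3} \left(-1\right)\right)\right) 46 = \left(2 \cdot \frac{1}{3} - \frac{4}{3}\right) 46 = \left(\frac{2}{3} - \frac{4}{3}\right) 46 = \left(- \frac{2}{3}\right) 46 = - \frac{92}{3}$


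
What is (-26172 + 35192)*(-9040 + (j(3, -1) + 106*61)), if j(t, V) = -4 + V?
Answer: -23262580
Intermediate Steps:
(-26172 + 35192)*(-9040 + (j(3, -1) + 106*61)) = (-26172 + 35192)*(-9040 + ((-4 - 1) + 106*61)) = 9020*(-9040 + (-5 + 6466)) = 9020*(-9040 + 6461) = 9020*(-2579) = -23262580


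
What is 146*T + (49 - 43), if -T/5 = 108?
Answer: -78834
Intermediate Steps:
T = -540 (T = -5*108 = -540)
146*T + (49 - 43) = 146*(-540) + (49 - 43) = -78840 + 6 = -78834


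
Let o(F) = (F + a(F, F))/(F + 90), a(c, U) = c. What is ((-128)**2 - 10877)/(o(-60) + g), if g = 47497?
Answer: 5507/47493 ≈ 0.11595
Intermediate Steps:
o(F) = 2*F/(90 + F) (o(F) = (F + F)/(F + 90) = (2*F)/(90 + F) = 2*F/(90 + F))
((-128)**2 - 10877)/(o(-60) + g) = ((-128)**2 - 10877)/(2*(-60)/(90 - 60) + 47497) = (16384 - 10877)/(2*(-60)/30 + 47497) = 5507/(2*(-60)*(1/30) + 47497) = 5507/(-4 + 47497) = 5507/47493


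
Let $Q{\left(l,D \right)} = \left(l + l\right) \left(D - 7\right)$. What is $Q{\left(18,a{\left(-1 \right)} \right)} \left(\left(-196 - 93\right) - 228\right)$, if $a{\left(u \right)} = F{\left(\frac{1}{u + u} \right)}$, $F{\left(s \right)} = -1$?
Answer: $148896$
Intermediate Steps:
$a{\left(u \right)} = -1$
$Q{\left(l,D \right)} = 2 l \left(-7 + D\right)$
$Q{\left(18,a{\left(-1 \right)} \right)} \left(\left(-196 - 93\right) - 228\right) = 2 \cdot 18 \left(-7 - 1\right) \left(\left(-196 - 93\right) - 228\right) = 2 \cdot 18 \left(-8\right) \left(\left(-196 - 93\right) - 228\right) = - 288 \left(-289 - 228\right) = \left(-288\right) \left(-517\right) = 148896$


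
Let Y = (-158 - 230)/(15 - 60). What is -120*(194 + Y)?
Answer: -72944/3 ≈ -24315.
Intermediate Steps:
Y = 388/45 (Y = -388/(-45) = -388*(-1/45) = 388/45 ≈ 8.6222)
-120*(194 + Y) = -120*(194 + 388/45) = -120*9118/45 = -72944/3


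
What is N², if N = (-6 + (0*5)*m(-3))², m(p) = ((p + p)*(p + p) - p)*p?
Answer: 1296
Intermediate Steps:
m(p) = p*(-p + 4*p²) (m(p) = ((2*p)*(2*p) - p)*p = (4*p² - p)*p = (-p + 4*p²)*p = p*(-p + 4*p²))
N = 36 (N = (-6 + (0*5)*((-3)²*(-1 + 4*(-3))))² = (-6 + 0*(9*(-1 - 12)))² = (-6 + 0*(9*(-13)))² = (-6 + 0*(-117))² = (-6 + 0)² = (-6)² = 36)
N² = 36² = 1296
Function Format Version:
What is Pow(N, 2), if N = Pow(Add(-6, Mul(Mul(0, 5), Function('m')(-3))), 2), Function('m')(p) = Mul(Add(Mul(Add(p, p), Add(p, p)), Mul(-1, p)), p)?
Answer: 1296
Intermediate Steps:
Function('m')(p) = Mul(p, Add(Mul(-1, p), Mul(4, Pow(p, 2)))) (Function('m')(p) = Mul(Add(Mul(Mul(2, p), Mul(2, p)), Mul(-1, p)), p) = Mul(Add(Mul(4, Pow(p, 2)), Mul(-1, p)), p) = Mul(Add(Mul(-1, p), Mul(4, Pow(p, 2))), p) = Mul(p, Add(Mul(-1, p), Mul(4, Pow(p, 2)))))
N = 36 (N = Pow(Add(-6, Mul(Mul(0, 5), Mul(Pow(-3, 2), Add(-1, Mul(4, -3))))), 2) = Pow(Add(-6, Mul(0, Mul(9, Add(-1, -12)))), 2) = Pow(Add(-6, Mul(0, Mul(9, -13))), 2) = Pow(Add(-6, Mul(0, -117)), 2) = Pow(Add(-6, 0), 2) = Pow(-6, 2) = 36)
Pow(N, 2) = Pow(36, 2) = 1296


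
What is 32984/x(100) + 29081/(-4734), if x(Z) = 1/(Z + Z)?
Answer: 31229222119/4734 ≈ 6.5968e+6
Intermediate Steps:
x(Z) = 1/(2*Z)
32984/x(100) + 29081/(-4734) = 32984/(((½)/100)) + 29081/(-4734) = 32984/(((½)*(1/100))) + 29081*(-1/4734) = 32984/(1/200) - 29081/4734 = 32984*200 - 29081/4734 = 6596800 - 29081/4734 = 31229222119/4734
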